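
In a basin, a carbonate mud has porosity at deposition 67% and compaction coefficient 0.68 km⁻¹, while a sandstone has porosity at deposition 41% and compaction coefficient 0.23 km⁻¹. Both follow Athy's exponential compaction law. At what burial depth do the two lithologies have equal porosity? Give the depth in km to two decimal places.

1.09 km

Set phi₀ₐ e^(−cₐz) = phi₀ᵦ e^(−cᵦz) ⇒ ln(phi₀ₐ/phi₀ᵦ) = (cₐ − cᵦ)·z
z = ln(0.67/0.41) / (0.68 − 0.23) = 0.4911 / 0.45 = 1.091 km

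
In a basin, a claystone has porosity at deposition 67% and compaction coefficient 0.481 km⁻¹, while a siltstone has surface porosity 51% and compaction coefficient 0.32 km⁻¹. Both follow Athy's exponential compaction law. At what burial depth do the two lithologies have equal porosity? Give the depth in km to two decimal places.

Set φ₀ₐ e^(−cₐZ) = φ₀ᵦ e^(−cᵦZ) ⇒ ln(φ₀ₐ/φ₀ᵦ) = (cₐ − cᵦ)·Z
Z = ln(0.67/0.51) / (0.481 − 0.32) = 0.2729 / 0.161 = 1.695 km

1.69 km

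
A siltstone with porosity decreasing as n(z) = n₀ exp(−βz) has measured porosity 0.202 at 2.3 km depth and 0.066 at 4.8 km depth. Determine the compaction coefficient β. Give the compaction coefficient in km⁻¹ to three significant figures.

Athy: n(z) = n₀ e^(−βz) ⇒ n₁/n₂ = e^{β(z₂−z₁)} ⇒ β = ln(n₁/n₂)/(z₂−z₁)
β = ln(0.202/0.066) / (4.8 − 2.3) = ln(3.061) / 2.5 = 1.1186 / 2.5 = 0.4474 km⁻¹

0.447 km⁻¹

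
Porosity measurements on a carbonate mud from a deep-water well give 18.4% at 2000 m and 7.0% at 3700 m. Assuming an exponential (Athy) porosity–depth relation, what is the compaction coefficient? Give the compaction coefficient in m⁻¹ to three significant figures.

Working in km (1 km = 1000 m; c in km⁻¹ = c in m⁻¹ × 1000):
Athy: phi(d) = phi₀ e^(−cd) ⇒ phi₁/phi₂ = e^{c(d₂−d₁)} ⇒ c = ln(phi₁/phi₂)/(d₂−d₁)
c = ln(0.184/0.07) / (3.7 − 2) = ln(2.629) / 1.7 = 0.9664 / 1.7 = 0.5685 km⁻¹

0.000568 m⁻¹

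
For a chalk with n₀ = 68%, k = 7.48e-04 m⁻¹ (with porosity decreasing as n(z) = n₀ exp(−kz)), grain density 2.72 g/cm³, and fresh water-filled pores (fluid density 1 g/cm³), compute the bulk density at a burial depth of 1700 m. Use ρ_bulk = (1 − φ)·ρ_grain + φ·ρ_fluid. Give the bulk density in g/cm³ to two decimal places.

2.39 g/cm³

Working in km (1 km = 1000 m; k in km⁻¹ = k in m⁻¹ × 1000):
Porosity at depth: n = 0.68·exp(−0.748×1.7) = 0.68×0.2804 = 0.1907
Bulk density: ρ_b = (1−n)ρ_g + n·ρ_f = 0.8093×2.72 + 0.1907×1
       = 2.201 + 0.191 = 2.392 g/cm³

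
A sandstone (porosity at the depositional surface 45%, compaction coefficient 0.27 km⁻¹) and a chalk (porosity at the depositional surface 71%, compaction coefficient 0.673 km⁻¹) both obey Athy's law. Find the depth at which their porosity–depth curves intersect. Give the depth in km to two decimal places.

1.13 km

Set φ₀ₐ e^(−cₐZ) = φ₀ᵦ e^(−cᵦZ) ⇒ ln(φ₀ₐ/φ₀ᵦ) = (cₐ − cᵦ)·Z
Z = ln(0.45/0.71) / (0.27 − 0.673) = -0.4560 / -0.403 = 1.132 km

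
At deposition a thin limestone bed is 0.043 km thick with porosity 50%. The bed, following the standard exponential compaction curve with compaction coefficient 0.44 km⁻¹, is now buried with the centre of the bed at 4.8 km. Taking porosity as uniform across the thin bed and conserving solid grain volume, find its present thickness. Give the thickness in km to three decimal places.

Porosity at 4.8 km: φ = 0.5·exp(−0.44×4.8) = 0.0605
Solid-volume conservation: h(1−φ) = h₀(1−φ₀) ⇒ h = h₀·(1−φ₀)/(1−φ)
h = 0.043 × (1 − 0.5)/(1 − 0.0605) = 0.043 × 0.5322 = 0.0229 km

0.023 km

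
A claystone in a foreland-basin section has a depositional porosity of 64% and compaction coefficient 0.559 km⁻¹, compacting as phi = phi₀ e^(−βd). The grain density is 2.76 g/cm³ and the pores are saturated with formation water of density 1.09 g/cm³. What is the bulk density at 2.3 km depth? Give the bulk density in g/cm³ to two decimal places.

Porosity at depth: phi = 0.64·exp(−0.559×2.3) = 0.64×0.2765 = 0.1769
Bulk density: ρ_b = (1−phi)ρ_g + phi·ρ_f = 0.8231×2.76 + 0.1769×1.09
       = 2.272 + 0.193 = 2.465 g/cm³

2.46 g/cm³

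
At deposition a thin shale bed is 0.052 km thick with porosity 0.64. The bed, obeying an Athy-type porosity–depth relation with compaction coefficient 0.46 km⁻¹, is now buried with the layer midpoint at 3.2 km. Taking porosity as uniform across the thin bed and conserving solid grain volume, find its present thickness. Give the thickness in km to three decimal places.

0.022 km

Porosity at 3.2 km: n = 0.64·exp(−0.46×3.2) = 0.1469
Solid-volume conservation: h(1−n) = h₀(1−n₀) ⇒ h = h₀·(1−n₀)/(1−n)
h = 0.052 × (1 − 0.64)/(1 − 0.1469) = 0.052 × 0.4220 = 0.0219 km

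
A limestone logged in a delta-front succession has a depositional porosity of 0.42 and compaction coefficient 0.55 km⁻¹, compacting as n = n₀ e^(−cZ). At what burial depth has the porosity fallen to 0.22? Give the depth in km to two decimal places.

1.18 km

Invert Athy's law: Z = ln(n₀/n) / c
Z = ln(0.42/0.22) / 0.55 = ln(1.909) / 0.55 = 0.6466 / 0.55 = 1.176 km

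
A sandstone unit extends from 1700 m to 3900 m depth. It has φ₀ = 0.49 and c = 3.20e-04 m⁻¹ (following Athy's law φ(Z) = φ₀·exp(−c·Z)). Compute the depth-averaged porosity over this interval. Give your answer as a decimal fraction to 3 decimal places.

0.204

Working in km (1 km = 1000 m; c in km⁻¹ = c in m⁻¹ × 1000):
⟨φ⟩ = (1/(Z₂−Z₁)) ∫ φ₀ e^(−cZ) dZ = φ₀·(e^(−c·Z₁) − e^(−c·Z₂)) / (c·(Z₂−Z₁))
e^(−0.32×1.7) = 0.5804; e^(−0.32×3.9) = 0.2871
⟨φ⟩ = 0.49 × (0.5804 − 0.2871) / (0.32 × 2.2) = 0.49 × 0.4167 = 0.2042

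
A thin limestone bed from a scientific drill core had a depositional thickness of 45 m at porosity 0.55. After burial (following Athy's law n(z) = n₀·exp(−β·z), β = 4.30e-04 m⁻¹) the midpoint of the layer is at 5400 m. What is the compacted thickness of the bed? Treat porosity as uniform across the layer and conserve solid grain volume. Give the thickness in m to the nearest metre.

21 m

Working in km (1 km = 1000 m; β in km⁻¹ = β in m⁻¹ × 1000):
Porosity at 5.4 km: n = 0.55·exp(−0.43×5.4) = 0.0539
Solid-volume conservation: h(1−n) = h₀(1−n₀) ⇒ h = h₀·(1−n₀)/(1−n)
h = 0.045 × (1 − 0.55)/(1 − 0.0539) = 0.045 × 0.4757 = 0.0214 km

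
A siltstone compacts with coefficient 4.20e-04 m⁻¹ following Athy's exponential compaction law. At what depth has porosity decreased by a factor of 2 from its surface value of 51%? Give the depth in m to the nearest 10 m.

1650 m

Working in km (1 km = 1000 m; k in km⁻¹ = k in m⁻¹ × 1000):
n/n₀ = 1/2 ⇒ exp(−k·z) = 1/2 ⇒ z = ln(2) / k
z = 0.6931 / 0.42 = 1.650 km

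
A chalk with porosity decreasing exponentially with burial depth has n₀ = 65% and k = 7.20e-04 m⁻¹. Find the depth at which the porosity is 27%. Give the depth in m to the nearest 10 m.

1220 m

Working in km (1 km = 1000 m; k in km⁻¹ = k in m⁻¹ × 1000):
Invert Athy's law: d = ln(n₀/n) / k
d = ln(0.65/0.27) / 0.72 = ln(2.407) / 0.72 = 0.8786 / 0.72 = 1.220 km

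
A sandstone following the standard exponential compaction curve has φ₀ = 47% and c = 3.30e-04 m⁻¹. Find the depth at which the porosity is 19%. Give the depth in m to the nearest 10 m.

2740 m

Working in km (1 km = 1000 m; c in km⁻¹ = c in m⁻¹ × 1000):
Invert Athy's law: Z = ln(φ₀/φ) / c
Z = ln(0.47/0.19) / 0.33 = ln(2.474) / 0.33 = 0.9057 / 0.33 = 2.745 km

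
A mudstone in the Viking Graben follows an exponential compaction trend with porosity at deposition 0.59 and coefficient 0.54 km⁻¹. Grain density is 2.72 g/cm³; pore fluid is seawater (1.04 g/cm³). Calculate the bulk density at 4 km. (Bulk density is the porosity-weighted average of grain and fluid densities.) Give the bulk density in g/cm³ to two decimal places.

2.61 g/cm³

Porosity at depth: phi = 0.59·exp(−0.54×4) = 0.59×0.1153 = 0.0680
Bulk density: ρ_b = (1−phi)ρ_g + phi·ρ_f = 0.9320×2.72 + 0.0680×1.04
       = 2.535 + 0.071 = 2.606 g/cm³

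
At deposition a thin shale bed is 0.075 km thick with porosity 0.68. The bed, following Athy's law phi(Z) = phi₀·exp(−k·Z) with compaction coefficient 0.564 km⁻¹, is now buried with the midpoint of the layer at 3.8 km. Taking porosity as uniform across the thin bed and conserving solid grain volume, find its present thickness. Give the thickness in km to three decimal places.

0.026 km

Porosity at 3.8 km: phi = 0.68·exp(−0.564×3.8) = 0.0797
Solid-volume conservation: h(1−phi) = h₀(1−phi₀) ⇒ h = h₀·(1−phi₀)/(1−phi)
h = 0.075 × (1 − 0.68)/(1 − 0.0797) = 0.075 × 0.3477 = 0.0261 km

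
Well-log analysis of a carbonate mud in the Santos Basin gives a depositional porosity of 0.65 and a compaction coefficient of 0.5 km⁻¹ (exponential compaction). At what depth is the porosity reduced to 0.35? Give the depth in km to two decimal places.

Invert Athy's law: z = ln(φ₀/φ) / β
z = ln(0.65/0.35) / 0.5 = ln(1.857) / 0.5 = 0.6190 / 0.5 = 1.238 km

1.24 km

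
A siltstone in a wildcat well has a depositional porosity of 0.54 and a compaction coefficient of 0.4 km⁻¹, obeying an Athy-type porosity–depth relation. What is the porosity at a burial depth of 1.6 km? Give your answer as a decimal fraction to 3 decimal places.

φ = φ₀·exp(−c·z) = 0.54 × exp(−0.4 × 1.6) = 0.54 × exp(−0.64)
  = 0.54 × 0.5273 = 0.2847

0.285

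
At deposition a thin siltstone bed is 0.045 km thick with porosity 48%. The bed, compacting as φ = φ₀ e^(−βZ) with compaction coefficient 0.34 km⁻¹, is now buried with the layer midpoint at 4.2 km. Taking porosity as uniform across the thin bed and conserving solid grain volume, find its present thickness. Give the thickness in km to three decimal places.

Porosity at 4.2 km: φ = 0.48·exp(−0.34×4.2) = 0.1151
Solid-volume conservation: h(1−φ) = h₀(1−φ₀) ⇒ h = h₀·(1−φ₀)/(1−φ)
h = 0.045 × (1 − 0.48)/(1 − 0.1151) = 0.045 × 0.5876 = 0.0264 km

0.026 km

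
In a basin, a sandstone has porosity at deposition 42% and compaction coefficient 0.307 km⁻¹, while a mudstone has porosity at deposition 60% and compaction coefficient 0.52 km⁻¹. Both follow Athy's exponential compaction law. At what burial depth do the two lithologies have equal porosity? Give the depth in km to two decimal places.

1.67 km

Set phi₀ₐ e^(−βₐz) = phi₀ᵦ e^(−βᵦz) ⇒ ln(phi₀ₐ/phi₀ᵦ) = (βₐ − βᵦ)·z
z = ln(0.42/0.6) / (0.307 − 0.52) = -0.3567 / -0.213 = 1.675 km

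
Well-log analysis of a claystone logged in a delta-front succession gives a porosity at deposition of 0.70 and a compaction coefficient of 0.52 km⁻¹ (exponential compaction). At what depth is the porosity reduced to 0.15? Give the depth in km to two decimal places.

2.96 km

Invert Athy's law: d = ln(phi₀/phi) / β
d = ln(0.7/0.15) / 0.52 = ln(4.667) / 0.52 = 1.5404 / 0.52 = 2.962 km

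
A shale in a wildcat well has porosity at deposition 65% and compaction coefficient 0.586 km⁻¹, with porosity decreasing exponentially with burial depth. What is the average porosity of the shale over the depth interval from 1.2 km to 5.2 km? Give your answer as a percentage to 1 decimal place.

⟨phi⟩ = (1/(d₂−d₁)) ∫ phi₀ e^(−kd) dd = phi₀·(e^(−k·d₁) − e^(−k·d₂)) / (k·(d₂−d₁))
e^(−0.586×1.2) = 0.4950; e^(−0.586×5.2) = 0.0475
⟨phi⟩ = 0.65 × (0.4950 − 0.0475) / (0.586 × 4) = 0.65 × 0.1909 = 0.1241

12.4%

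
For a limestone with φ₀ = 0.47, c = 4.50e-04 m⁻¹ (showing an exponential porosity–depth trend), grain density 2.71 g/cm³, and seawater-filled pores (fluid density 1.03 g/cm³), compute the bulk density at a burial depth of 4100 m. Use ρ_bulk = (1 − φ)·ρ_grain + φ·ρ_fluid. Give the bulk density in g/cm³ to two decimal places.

2.59 g/cm³

Working in km (1 km = 1000 m; c in km⁻¹ = c in m⁻¹ × 1000):
Porosity at depth: φ = 0.47·exp(−0.45×4.1) = 0.47×0.1580 = 0.0743
Bulk density: ρ_b = (1−φ)ρ_g + φ·ρ_f = 0.9257×2.71 + 0.0743×1.03
       = 2.509 + 0.077 = 2.585 g/cm³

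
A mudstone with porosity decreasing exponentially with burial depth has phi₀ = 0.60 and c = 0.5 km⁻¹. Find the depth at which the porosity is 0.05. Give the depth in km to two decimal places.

Invert Athy's law: d = ln(phi₀/phi) / c
d = ln(0.6/0.05) / 0.5 = ln(12) / 0.5 = 2.4849 / 0.5 = 4.970 km

4.97 km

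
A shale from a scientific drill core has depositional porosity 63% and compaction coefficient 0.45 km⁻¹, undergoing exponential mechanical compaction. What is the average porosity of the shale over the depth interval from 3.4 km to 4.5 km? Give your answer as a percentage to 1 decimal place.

10.8%

⟨φ⟩ = (1/(d₂−d₁)) ∫ φ₀ e^(−cd) dd = φ₀·(e^(−c·d₁) − e^(−c·d₂)) / (c·(d₂−d₁))
e^(−0.45×3.4) = 0.2165; e^(−0.45×4.5) = 0.1320
⟨φ⟩ = 0.63 × (0.2165 − 0.1320) / (0.45 × 1.1) = 0.63 × 0.1708 = 0.1076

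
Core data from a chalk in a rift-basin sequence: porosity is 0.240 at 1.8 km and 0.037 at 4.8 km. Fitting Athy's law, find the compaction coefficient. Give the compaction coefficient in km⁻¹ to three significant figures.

0.623 km⁻¹

Athy: n(d) = n₀ e^(−cd) ⇒ n₁/n₂ = e^{c(d₂−d₁)} ⇒ c = ln(n₁/n₂)/(d₂−d₁)
c = ln(0.24/0.037) / (4.8 − 1.8) = ln(6.486) / 3 = 1.8697 / 3 = 0.6232 km⁻¹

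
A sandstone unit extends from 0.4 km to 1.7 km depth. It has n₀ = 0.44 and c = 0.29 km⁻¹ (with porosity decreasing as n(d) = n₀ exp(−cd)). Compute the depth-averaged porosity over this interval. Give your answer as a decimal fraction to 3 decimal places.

⟨n⟩ = (1/(d₂−d₁)) ∫ n₀ e^(−cd) dd = n₀·(e^(−c·d₁) − e^(−c·d₂)) / (c·(d₂−d₁))
e^(−0.29×0.4) = 0.8905; e^(−0.29×1.7) = 0.6108
⟨n⟩ = 0.44 × (0.8905 − 0.6108) / (0.29 × 1.3) = 0.44 × 0.7419 = 0.3264

0.326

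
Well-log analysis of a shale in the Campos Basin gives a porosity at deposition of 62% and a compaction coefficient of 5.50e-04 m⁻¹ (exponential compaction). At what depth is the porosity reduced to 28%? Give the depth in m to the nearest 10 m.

Working in km (1 km = 1000 m; c in km⁻¹ = c in m⁻¹ × 1000):
Invert Athy's law: z = ln(n₀/n) / c
z = ln(0.62/0.28) / 0.55 = ln(2.214) / 0.55 = 0.7949 / 0.55 = 1.445 km

1450 m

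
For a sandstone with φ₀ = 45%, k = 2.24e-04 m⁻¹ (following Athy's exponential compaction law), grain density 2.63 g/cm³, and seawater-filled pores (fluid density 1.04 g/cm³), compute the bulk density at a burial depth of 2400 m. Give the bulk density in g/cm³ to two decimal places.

2.21 g/cm³

Working in km (1 km = 1000 m; k in km⁻¹ = k in m⁻¹ × 1000):
Porosity at depth: φ = 0.45·exp(−0.224×2.4) = 0.45×0.5841 = 0.2629
Bulk density: ρ_b = (1−φ)ρ_g + φ·ρ_f = 0.7371×2.63 + 0.2629×1.04
       = 1.939 + 0.273 = 2.212 g/cm³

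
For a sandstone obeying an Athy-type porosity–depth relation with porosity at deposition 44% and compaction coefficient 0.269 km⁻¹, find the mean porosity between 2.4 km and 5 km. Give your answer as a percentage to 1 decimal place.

16.6%

⟨n⟩ = (1/(Z₂−Z₁)) ∫ n₀ e^(−βZ) dZ = n₀·(e^(−β·Z₁) − e^(−β·Z₂)) / (β·(Z₂−Z₁))
e^(−0.269×2.4) = 0.5243; e^(−0.269×5) = 0.2605
⟨n⟩ = 0.44 × (0.5243 − 0.2605) / (0.269 × 2.6) = 0.44 × 0.3772 = 0.1660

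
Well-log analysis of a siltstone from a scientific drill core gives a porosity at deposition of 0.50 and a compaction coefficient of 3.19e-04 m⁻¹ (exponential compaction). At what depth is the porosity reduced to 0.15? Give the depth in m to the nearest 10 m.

3770 m

Working in km (1 km = 1000 m; β in km⁻¹ = β in m⁻¹ × 1000):
Invert Athy's law: Z = ln(φ₀/φ) / β
Z = ln(0.5/0.15) / 0.319 = ln(3.333) / 0.319 = 1.2040 / 0.319 = 3.774 km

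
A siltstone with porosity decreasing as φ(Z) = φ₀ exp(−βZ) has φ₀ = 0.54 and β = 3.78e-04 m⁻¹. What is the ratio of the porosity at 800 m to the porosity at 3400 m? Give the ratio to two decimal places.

Working in km (1 km = 1000 m; β in km⁻¹ = β in m⁻¹ × 1000):
φ(Z₁)/φ(Z₂) = e^(−β·Z₁)/e^(−β·Z₂) = e^{β(Z₂−Z₁)}
= exp(0.378 × 2.6) = exp(0.9828) = 2.6719

2.67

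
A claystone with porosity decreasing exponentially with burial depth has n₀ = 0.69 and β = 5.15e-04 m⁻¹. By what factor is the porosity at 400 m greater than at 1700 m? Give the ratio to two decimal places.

1.95

Working in km (1 km = 1000 m; β in km⁻¹ = β in m⁻¹ × 1000):
n(z₁)/n(z₂) = e^(−β·z₁)/e^(−β·z₂) = e^{β(z₂−z₁)}
= exp(0.515 × 1.3) = exp(0.6695) = 1.9533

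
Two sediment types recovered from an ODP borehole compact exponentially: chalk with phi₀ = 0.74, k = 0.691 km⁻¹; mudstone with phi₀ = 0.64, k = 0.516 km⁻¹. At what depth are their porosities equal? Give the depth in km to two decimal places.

0.83 km

Set phi₀ₐ e^(−kₐd) = phi₀ᵦ e^(−kᵦd) ⇒ ln(phi₀ₐ/phi₀ᵦ) = (kₐ − kᵦ)·d
d = ln(0.74/0.64) / (0.691 − 0.516) = 0.1452 / 0.175 = 0.830 km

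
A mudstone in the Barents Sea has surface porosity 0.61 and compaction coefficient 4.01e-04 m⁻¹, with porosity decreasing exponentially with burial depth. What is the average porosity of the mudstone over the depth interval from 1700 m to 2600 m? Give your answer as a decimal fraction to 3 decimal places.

Working in km (1 km = 1000 m; k in km⁻¹ = k in m⁻¹ × 1000):
⟨phi⟩ = (1/(d₂−d₁)) ∫ phi₀ e^(−kd) dd = phi₀·(e^(−k·d₁) − e^(−k·d₂)) / (k·(d₂−d₁))
e^(−0.401×1.7) = 0.5058; e^(−0.401×2.6) = 0.3525
⟨phi⟩ = 0.61 × (0.5058 − 0.3525) / (0.401 × 0.9) = 0.61 × 0.4245 = 0.2590

0.259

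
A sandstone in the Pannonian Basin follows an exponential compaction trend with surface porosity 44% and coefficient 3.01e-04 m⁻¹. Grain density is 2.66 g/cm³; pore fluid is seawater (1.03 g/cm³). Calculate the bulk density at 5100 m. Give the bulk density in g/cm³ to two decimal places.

Working in km (1 km = 1000 m; c in km⁻¹ = c in m⁻¹ × 1000):
Porosity at depth: n = 0.44·exp(−0.301×5.1) = 0.44×0.2154 = 0.0948
Bulk density: ρ_b = (1−n)ρ_g + n·ρ_f = 0.9052×2.66 + 0.0948×1.03
       = 2.408 + 0.098 = 2.505 g/cm³

2.51 g/cm³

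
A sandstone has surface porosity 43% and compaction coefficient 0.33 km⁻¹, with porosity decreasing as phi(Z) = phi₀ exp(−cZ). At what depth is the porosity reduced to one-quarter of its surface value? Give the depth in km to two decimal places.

4.20 km

phi/phi₀ = 1/4 ⇒ exp(−c·Z) = 1/4 ⇒ Z = ln(4) / c
Z = 1.3863 / 0.33 = 4.201 km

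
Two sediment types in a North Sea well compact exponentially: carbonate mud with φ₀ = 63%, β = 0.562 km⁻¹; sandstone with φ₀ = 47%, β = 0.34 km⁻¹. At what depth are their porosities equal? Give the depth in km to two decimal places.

Set φ₀ₐ e^(−βₐd) = φ₀ᵦ e^(−βᵦd) ⇒ ln(φ₀ₐ/φ₀ᵦ) = (βₐ − βᵦ)·d
d = ln(0.63/0.47) / (0.562 − 0.34) = 0.2930 / 0.222 = 1.320 km

1.32 km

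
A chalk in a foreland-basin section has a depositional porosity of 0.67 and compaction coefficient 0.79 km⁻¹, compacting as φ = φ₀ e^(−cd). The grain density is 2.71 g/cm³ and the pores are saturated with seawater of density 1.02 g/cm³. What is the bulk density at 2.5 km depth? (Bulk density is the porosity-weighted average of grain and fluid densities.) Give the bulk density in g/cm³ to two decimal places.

2.55 g/cm³

Porosity at depth: φ = 0.67·exp(−0.79×2.5) = 0.67×0.1388 = 0.0930
Bulk density: ρ_b = (1−φ)ρ_g + φ·ρ_f = 0.9070×2.71 + 0.0930×1.02
       = 2.458 + 0.095 = 2.553 g/cm³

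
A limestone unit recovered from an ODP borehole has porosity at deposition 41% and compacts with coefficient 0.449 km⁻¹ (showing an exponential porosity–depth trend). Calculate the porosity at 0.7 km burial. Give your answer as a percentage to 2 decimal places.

phi = phi₀·exp(−k·d) = 0.41 × exp(−0.449 × 0.7) = 0.41 × exp(−0.3143)
  = 0.41 × 0.7303 = 0.2994

29.94%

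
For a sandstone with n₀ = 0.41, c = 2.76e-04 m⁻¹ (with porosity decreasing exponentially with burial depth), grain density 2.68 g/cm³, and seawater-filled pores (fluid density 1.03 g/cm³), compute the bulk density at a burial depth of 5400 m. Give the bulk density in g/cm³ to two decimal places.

Working in km (1 km = 1000 m; c in km⁻¹ = c in m⁻¹ × 1000):
Porosity at depth: n = 0.41·exp(−0.276×5.4) = 0.41×0.2253 = 0.0924
Bulk density: ρ_b = (1−n)ρ_g + n·ρ_f = 0.9076×2.68 + 0.0924×1.03
       = 2.432 + 0.095 = 2.528 g/cm³

2.53 g/cm³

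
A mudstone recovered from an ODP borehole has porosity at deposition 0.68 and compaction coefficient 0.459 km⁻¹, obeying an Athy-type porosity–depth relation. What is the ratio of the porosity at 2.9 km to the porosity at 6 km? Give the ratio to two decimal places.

phi(Z₁)/phi(Z₂) = e^(−k·Z₁)/e^(−k·Z₂) = e^{k(Z₂−Z₁)}
= exp(0.459 × 3.1) = exp(1.423) = 4.1491

4.15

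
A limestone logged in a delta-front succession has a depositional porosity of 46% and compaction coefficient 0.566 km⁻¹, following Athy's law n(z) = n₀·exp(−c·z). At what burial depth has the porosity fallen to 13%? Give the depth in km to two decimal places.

2.23 km

Invert Athy's law: z = ln(n₀/n) / c
z = ln(0.46/0.13) / 0.566 = ln(3.538) / 0.566 = 1.2637 / 0.566 = 2.233 km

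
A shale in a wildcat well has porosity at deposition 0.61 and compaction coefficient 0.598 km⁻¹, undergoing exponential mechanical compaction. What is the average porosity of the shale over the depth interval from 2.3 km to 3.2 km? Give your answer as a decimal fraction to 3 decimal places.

0.119

⟨n⟩ = (1/(z₂−z₁)) ∫ n₀ e^(−cz) dz = n₀·(e^(−c·z₁) − e^(−c·z₂)) / (c·(z₂−z₁))
e^(−0.598×2.3) = 0.2527; e^(−0.598×3.2) = 0.1475
⟨n⟩ = 0.61 × (0.2527 − 0.1475) / (0.598 × 0.9) = 0.61 × 0.1954 = 0.1192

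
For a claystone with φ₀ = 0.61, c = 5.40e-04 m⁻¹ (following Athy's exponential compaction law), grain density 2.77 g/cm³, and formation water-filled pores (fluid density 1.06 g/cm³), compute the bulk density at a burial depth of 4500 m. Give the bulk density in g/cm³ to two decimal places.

Working in km (1 km = 1000 m; c in km⁻¹ = c in m⁻¹ × 1000):
Porosity at depth: φ = 0.61·exp(−0.54×4.5) = 0.61×0.0880 = 0.0537
Bulk density: ρ_b = (1−φ)ρ_g + φ·ρ_f = 0.9463×2.77 + 0.0537×1.06
       = 2.621 + 0.057 = 2.678 g/cm³

2.68 g/cm³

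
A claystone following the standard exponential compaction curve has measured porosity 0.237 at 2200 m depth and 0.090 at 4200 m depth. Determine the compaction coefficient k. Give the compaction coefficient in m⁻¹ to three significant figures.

0.000484 m⁻¹

Working in km (1 km = 1000 m; k in km⁻¹ = k in m⁻¹ × 1000):
Athy: n(Z) = n₀ e^(−kZ) ⇒ n₁/n₂ = e^{k(Z₂−Z₁)} ⇒ k = ln(n₁/n₂)/(Z₂−Z₁)
k = ln(0.237/0.09) / (4.2 − 2.2) = ln(2.633) / 2 = 0.9683 / 2 = 0.4841 km⁻¹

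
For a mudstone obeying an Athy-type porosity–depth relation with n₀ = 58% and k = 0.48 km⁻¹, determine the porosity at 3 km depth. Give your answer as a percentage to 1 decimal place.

n = n₀·exp(−k·z) = 0.58 × exp(−0.48 × 3) = 0.58 × exp(−1.44)
  = 0.58 × 0.2369 = 0.1374

13.7%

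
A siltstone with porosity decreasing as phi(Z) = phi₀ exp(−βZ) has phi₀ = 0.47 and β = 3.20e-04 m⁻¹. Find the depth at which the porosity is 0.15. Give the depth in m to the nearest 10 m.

3570 m

Working in km (1 km = 1000 m; β in km⁻¹ = β in m⁻¹ × 1000):
Invert Athy's law: Z = ln(phi₀/phi) / β
Z = ln(0.47/0.15) / 0.32 = ln(3.133) / 0.32 = 1.1421 / 0.32 = 3.569 km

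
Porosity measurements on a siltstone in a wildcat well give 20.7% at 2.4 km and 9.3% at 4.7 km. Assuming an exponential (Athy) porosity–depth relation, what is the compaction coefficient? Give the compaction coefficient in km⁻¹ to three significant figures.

Athy: φ(z) = φ₀ e^(−cz) ⇒ φ₁/φ₂ = e^{c(z₂−z₁)} ⇒ c = ln(φ₁/φ₂)/(z₂−z₁)
c = ln(0.207/0.093) / (4.7 − 2.4) = ln(2.226) / 2.3 = 0.8001 / 2.3 = 0.3479 km⁻¹

0.348 km⁻¹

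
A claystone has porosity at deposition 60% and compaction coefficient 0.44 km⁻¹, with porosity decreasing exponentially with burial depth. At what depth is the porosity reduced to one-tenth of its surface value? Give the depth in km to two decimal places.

n/n₀ = 1/10 ⇒ exp(−k·d) = 1/10 ⇒ d = ln(10) / k
d = 2.3026 / 0.44 = 5.233 km

5.23 km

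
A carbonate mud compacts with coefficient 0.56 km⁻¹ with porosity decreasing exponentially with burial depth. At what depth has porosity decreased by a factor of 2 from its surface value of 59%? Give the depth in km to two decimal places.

φ/φ₀ = 1/2 ⇒ exp(−k·Z) = 1/2 ⇒ Z = ln(2) / k
Z = 0.6931 / 0.56 = 1.238 km

1.24 km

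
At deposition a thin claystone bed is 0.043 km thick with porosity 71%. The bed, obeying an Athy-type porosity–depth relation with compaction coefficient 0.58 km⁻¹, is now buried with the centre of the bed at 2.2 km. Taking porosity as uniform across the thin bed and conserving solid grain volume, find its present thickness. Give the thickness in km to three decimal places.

0.016 km

Porosity at 2.2 km: n = 0.71·exp(−0.58×2.2) = 0.1982
Solid-volume conservation: h(1−n) = h₀(1−n₀) ⇒ h = h₀·(1−n₀)/(1−n)
h = 0.043 × (1 − 0.71)/(1 − 0.1982) = 0.043 × 0.3617 = 0.0156 km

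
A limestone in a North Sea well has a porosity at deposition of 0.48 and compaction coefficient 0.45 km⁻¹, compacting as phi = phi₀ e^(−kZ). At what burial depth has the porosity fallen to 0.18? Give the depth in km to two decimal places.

2.18 km

Invert Athy's law: Z = ln(phi₀/phi) / k
Z = ln(0.48/0.18) / 0.45 = ln(2.667) / 0.45 = 0.9808 / 0.45 = 2.180 km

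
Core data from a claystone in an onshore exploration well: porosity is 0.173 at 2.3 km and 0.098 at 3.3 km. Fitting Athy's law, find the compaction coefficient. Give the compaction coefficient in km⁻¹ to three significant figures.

Athy: phi(z) = phi₀ e^(−cz) ⇒ phi₁/phi₂ = e^{c(z₂−z₁)} ⇒ c = ln(phi₁/phi₂)/(z₂−z₁)
c = ln(0.173/0.098) / (3.3 − 2.3) = ln(1.765) / 1 = 0.5683 / 1 = 0.5683 km⁻¹

0.568 km⁻¹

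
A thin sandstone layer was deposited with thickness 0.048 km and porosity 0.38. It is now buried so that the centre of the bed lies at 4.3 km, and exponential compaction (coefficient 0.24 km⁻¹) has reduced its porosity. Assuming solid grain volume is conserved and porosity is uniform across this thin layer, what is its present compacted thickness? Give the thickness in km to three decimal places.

0.034 km

Porosity at 4.3 km: n = 0.38·exp(−0.24×4.3) = 0.1354
Solid-volume conservation: h(1−n) = h₀(1−n₀) ⇒ h = h₀·(1−n₀)/(1−n)
h = 0.048 × (1 − 0.38)/(1 − 0.1354) = 0.048 × 0.7171 = 0.0344 km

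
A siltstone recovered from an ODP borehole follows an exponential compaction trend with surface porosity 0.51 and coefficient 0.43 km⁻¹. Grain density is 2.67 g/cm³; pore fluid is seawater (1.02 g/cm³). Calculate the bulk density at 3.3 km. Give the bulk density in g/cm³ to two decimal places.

2.47 g/cm³

Porosity at depth: φ = 0.51·exp(−0.43×3.3) = 0.51×0.2420 = 0.1234
Bulk density: ρ_b = (1−φ)ρ_g + φ·ρ_f = 0.8766×2.67 + 0.1234×1.02
       = 2.341 + 0.126 = 2.466 g/cm³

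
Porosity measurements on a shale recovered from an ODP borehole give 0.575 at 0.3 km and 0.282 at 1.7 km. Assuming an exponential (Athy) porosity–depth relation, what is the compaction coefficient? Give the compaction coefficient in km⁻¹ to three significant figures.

0.509 km⁻¹

Athy: φ(Z) = φ₀ e^(−kZ) ⇒ φ₁/φ₂ = e^{k(Z₂−Z₁)} ⇒ k = ln(φ₁/φ₂)/(Z₂−Z₁)
k = ln(0.575/0.282) / (1.7 − 0.3) = ln(2.039) / 1.4 = 0.7125 / 1.4 = 0.5089 km⁻¹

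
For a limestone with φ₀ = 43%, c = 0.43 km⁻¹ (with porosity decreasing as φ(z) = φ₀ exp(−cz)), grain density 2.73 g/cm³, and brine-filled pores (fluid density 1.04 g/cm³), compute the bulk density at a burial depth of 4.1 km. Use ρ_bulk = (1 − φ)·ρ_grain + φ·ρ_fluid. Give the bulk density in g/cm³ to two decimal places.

Porosity at depth: φ = 0.43·exp(−0.43×4.1) = 0.43×0.1715 = 0.0738
Bulk density: ρ_b = (1−φ)ρ_g + φ·ρ_f = 0.9262×2.73 + 0.0738×1.04
       = 2.529 + 0.077 = 2.605 g/cm³

2.61 g/cm³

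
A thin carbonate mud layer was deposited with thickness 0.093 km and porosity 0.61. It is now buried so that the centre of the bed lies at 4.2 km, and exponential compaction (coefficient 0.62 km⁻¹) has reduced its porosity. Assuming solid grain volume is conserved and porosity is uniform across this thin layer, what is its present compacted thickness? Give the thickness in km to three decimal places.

Porosity at 4.2 km: n = 0.61·exp(−0.62×4.2) = 0.0451
Solid-volume conservation: h(1−n) = h₀(1−n₀) ⇒ h = h₀·(1−n₀)/(1−n)
h = 0.093 × (1 − 0.61)/(1 − 0.0451) = 0.093 × 0.4084 = 0.0380 km

0.038 km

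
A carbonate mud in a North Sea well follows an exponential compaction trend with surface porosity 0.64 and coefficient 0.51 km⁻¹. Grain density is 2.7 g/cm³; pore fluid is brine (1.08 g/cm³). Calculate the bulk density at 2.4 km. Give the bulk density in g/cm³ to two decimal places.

Porosity at depth: n = 0.64·exp(−0.51×2.4) = 0.64×0.2941 = 0.1882
Bulk density: ρ_b = (1−n)ρ_g + n·ρ_f = 0.8118×2.7 + 0.1882×1.08
       = 2.192 + 0.203 = 2.395 g/cm³

2.40 g/cm³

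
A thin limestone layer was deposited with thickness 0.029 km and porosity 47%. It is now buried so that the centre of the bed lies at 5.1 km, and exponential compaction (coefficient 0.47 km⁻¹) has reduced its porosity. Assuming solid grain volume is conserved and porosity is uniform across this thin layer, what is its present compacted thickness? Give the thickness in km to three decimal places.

Porosity at 5.1 km: phi = 0.47·exp(−0.47×5.1) = 0.0428
Solid-volume conservation: h(1−phi) = h₀(1−phi₀) ⇒ h = h₀·(1−phi₀)/(1−phi)
h = 0.029 × (1 − 0.47)/(1 − 0.0428) = 0.029 × 0.5537 = 0.0161 km

0.016 km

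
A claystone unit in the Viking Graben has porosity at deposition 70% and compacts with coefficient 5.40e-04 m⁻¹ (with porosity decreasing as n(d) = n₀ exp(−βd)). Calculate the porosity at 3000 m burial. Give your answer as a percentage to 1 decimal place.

Working in km (1 km = 1000 m; β in km⁻¹ = β in m⁻¹ × 1000):
n = n₀·exp(−β·d) = 0.7 × exp(−0.54 × 3) = 0.7 × exp(−1.62)
  = 0.7 × 0.1979 = 0.1385

13.9%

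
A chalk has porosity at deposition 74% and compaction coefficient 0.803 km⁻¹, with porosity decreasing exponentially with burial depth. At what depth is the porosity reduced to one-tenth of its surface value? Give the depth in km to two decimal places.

2.87 km

phi/phi₀ = 1/10 ⇒ exp(−k·Z) = 1/10 ⇒ Z = ln(10) / k
Z = 2.3026 / 0.803 = 2.867 km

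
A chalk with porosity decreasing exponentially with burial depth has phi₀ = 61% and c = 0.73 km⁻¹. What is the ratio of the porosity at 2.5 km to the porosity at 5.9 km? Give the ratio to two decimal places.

11.97

phi(z₁)/phi(z₂) = e^(−c·z₁)/e^(−c·z₂) = e^{c(z₂−z₁)}
= exp(0.73 × 3.4) = exp(2.482) = 11.9652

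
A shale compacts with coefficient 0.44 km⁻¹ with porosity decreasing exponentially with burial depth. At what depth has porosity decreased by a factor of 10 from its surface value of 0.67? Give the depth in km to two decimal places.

5.23 km

phi/phi₀ = 1/10 ⇒ exp(−β·Z) = 1/10 ⇒ Z = ln(10) / β
Z = 2.3026 / 0.44 = 5.233 km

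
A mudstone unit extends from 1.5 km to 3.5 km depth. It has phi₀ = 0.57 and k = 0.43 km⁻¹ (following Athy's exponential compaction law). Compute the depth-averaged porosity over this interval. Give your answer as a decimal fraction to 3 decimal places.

⟨phi⟩ = (1/(Z₂−Z₁)) ∫ phi₀ e^(−kZ) dZ = phi₀·(e^(−k·Z₁) − e^(−k·Z₂)) / (k·(Z₂−Z₁))
e^(−0.43×1.5) = 0.5247; e^(−0.43×3.5) = 0.2220
⟨phi⟩ = 0.57 × (0.5247 − 0.2220) / (0.43 × 2) = 0.57 × 0.3519 = 0.2006

0.201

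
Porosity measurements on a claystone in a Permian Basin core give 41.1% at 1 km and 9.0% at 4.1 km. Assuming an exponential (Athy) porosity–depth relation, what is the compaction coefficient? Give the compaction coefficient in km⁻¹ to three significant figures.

0.490 km⁻¹

Athy: phi(Z) = phi₀ e^(−βZ) ⇒ phi₁/phi₂ = e^{β(Z₂−Z₁)} ⇒ β = ln(phi₁/phi₂)/(Z₂−Z₁)
β = ln(0.411/0.09) / (4.1 − 1) = ln(4.567) / 3.1 = 1.5188 / 3.1 = 0.4899 km⁻¹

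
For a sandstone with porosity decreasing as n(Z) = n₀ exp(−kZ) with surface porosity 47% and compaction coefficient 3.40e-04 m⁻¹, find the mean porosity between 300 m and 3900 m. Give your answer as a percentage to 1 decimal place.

24.5%

Working in km (1 km = 1000 m; k in km⁻¹ = k in m⁻¹ × 1000):
⟨n⟩ = (1/(Z₂−Z₁)) ∫ n₀ e^(−kZ) dZ = n₀·(e^(−k·Z₁) − e^(−k·Z₂)) / (k·(Z₂−Z₁))
e^(−0.34×0.3) = 0.9030; e^(−0.34×3.9) = 0.2655
⟨n⟩ = 0.47 × (0.9030 − 0.2655) / (0.34 × 3.6) = 0.47 × 0.5208 = 0.2448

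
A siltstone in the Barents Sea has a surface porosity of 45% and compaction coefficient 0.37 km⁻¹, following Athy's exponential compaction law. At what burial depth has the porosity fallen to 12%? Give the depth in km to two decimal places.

3.57 km

Invert Athy's law: Z = ln(φ₀/φ) / c
Z = ln(0.45/0.12) / 0.37 = ln(3.75) / 0.37 = 1.3218 / 0.37 = 3.572 km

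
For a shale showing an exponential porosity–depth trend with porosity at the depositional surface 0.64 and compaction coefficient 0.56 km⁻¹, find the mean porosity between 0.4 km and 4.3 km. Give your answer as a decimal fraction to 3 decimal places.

0.208

⟨phi⟩ = (1/(d₂−d₁)) ∫ phi₀ e^(−kd) dd = phi₀·(e^(−k·d₁) − e^(−k·d₂)) / (k·(d₂−d₁))
e^(−0.56×0.4) = 0.7993; e^(−0.56×4.3) = 0.0900
⟨phi⟩ = 0.64 × (0.7993 − 0.0900) / (0.56 × 3.9) = 0.64 × 0.3248 = 0.2079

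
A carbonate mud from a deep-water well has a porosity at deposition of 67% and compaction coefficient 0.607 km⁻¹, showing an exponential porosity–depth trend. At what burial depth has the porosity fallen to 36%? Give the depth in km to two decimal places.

Invert Athy's law: z = ln(φ₀/φ) / c
z = ln(0.67/0.36) / 0.607 = ln(1.861) / 0.607 = 0.6212 / 0.607 = 1.023 km

1.02 km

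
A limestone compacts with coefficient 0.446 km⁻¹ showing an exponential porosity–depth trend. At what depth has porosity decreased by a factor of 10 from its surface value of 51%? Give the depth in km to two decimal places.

5.16 km

n/n₀ = 1/10 ⇒ exp(−k·z) = 1/10 ⇒ z = ln(10) / k
z = 2.3026 / 0.446 = 5.163 km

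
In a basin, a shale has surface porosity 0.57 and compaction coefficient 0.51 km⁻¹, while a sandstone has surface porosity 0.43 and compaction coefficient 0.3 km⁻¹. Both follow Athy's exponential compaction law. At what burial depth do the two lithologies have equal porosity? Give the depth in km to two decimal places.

Set phi₀ₐ e^(−βₐz) = phi₀ᵦ e^(−βᵦz) ⇒ ln(phi₀ₐ/phi₀ᵦ) = (βₐ − βᵦ)·z
z = ln(0.57/0.43) / (0.51 − 0.3) = 0.2819 / 0.21 = 1.342 km

1.34 km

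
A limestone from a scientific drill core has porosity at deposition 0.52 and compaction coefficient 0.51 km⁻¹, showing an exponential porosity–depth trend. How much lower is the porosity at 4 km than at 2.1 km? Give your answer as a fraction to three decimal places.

0.111

n(2.1) = 0.52·e^(−0.51×2.1) = 0.1782
n(4) = 0.52·e^(−0.51×4) = 0.0676
Δn = 0.1782 − 0.0676 = 0.1106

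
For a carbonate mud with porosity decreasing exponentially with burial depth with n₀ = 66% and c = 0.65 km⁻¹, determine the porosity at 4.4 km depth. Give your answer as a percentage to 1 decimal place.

n = n₀·exp(−c·d) = 0.66 × exp(−0.65 × 4.4) = 0.66 × exp(−2.86)
  = 0.66 × 0.0573 = 0.0378

3.8%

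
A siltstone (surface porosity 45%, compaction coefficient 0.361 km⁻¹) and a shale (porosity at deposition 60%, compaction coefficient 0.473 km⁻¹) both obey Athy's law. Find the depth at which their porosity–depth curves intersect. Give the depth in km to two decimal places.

Set φ₀ₐ e^(−βₐz) = φ₀ᵦ e^(−βᵦz) ⇒ ln(φ₀ₐ/φ₀ᵦ) = (βₐ − βᵦ)·z
z = ln(0.45/0.6) / (0.361 − 0.473) = -0.2877 / -0.112 = 2.569 km

2.57 km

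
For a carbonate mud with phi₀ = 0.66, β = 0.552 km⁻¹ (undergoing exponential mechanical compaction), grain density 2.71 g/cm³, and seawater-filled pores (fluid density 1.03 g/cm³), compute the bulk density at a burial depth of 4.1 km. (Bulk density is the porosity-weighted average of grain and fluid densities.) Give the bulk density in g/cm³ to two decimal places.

2.59 g/cm³

Porosity at depth: phi = 0.66·exp(−0.552×4.1) = 0.66×0.1040 = 0.0687
Bulk density: ρ_b = (1−phi)ρ_g + phi·ρ_f = 0.9313×2.71 + 0.0687×1.03
       = 2.524 + 0.071 = 2.595 g/cm³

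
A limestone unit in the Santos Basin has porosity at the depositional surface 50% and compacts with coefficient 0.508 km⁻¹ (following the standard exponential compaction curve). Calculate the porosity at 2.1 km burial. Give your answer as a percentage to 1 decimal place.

17.2%

phi = phi₀·exp(−β·Z) = 0.5 × exp(−0.508 × 2.1) = 0.5 × exp(−1.067)
  = 0.5 × 0.3441 = 0.1721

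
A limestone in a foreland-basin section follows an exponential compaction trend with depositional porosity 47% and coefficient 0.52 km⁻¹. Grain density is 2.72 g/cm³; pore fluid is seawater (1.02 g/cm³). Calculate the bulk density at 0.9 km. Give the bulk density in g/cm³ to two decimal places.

Porosity at depth: phi = 0.47·exp(−0.52×0.9) = 0.47×0.6263 = 0.2943
Bulk density: ρ_b = (1−phi)ρ_g + phi·ρ_f = 0.7057×2.72 + 0.2943×1.02
       = 1.919 + 0.300 = 2.220 g/cm³

2.22 g/cm³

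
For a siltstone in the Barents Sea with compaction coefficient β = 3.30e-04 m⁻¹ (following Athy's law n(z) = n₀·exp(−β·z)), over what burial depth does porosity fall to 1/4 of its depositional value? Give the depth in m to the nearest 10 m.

Working in km (1 km = 1000 m; β in km⁻¹ = β in m⁻¹ × 1000):
n/n₀ = 1/4 ⇒ exp(−β·z) = 1/4 ⇒ z = ln(4) / β
z = 1.3863 / 0.33 = 4.201 km

4200 m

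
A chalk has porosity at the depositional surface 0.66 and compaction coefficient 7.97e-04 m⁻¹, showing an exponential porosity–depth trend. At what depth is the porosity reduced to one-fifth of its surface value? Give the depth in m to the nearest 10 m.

2020 m

Working in km (1 km = 1000 m; k in km⁻¹ = k in m⁻¹ × 1000):
n/n₀ = 1/5 ⇒ exp(−k·d) = 1/5 ⇒ d = ln(5) / k
d = 1.6094 / 0.797 = 2.019 km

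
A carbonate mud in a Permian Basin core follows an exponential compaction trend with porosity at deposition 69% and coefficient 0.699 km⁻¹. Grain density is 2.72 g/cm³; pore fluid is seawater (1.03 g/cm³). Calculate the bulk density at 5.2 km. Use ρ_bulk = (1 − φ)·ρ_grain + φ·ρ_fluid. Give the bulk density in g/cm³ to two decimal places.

2.69 g/cm³

Porosity at depth: n = 0.69·exp(−0.699×5.2) = 0.69×0.0264 = 0.0182
Bulk density: ρ_b = (1−n)ρ_g + n·ρ_f = 0.9818×2.72 + 0.0182×1.03
       = 2.670 + 0.019 = 2.689 g/cm³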